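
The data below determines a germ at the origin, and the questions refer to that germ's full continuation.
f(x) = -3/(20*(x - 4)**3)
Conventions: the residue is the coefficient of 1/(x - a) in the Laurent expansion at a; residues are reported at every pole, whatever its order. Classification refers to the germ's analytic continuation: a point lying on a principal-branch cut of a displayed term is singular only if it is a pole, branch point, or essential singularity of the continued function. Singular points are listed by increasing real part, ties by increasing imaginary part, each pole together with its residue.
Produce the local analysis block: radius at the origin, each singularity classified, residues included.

Radius of convergence at 0: 4.
At 4: a pole of order 3; residue 0.

Denominator factor (x - 4)^3: pole of order 3 at 4, modulus 4.
The radius of convergence is the smallest modulus among the singular points: 4.
At the order-3 pole 4 set g(x) = (x - (4))^3*f(x) = -3/20.
Order-3 pole: residue = g''(a)/2; g''(4) = 0, so the residue is 0.


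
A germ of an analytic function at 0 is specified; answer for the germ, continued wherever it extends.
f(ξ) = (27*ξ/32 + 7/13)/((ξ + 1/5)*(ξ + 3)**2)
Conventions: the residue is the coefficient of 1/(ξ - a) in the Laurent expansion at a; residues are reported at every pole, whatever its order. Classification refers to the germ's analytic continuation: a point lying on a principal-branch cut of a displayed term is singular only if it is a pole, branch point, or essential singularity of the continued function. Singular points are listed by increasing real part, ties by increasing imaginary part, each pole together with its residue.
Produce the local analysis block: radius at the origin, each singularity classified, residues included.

Radius of convergence at 0: 1/5.
At -3: a pole of order 2; residue -3845/81536.
At -1/5: a pole of order 1; residue 3845/81536.

Denominator factor (ξ + 3)^2: pole of order 2 at -3, modulus 3.
Denominator factor (ξ + 1/5): pole of order 1 at -1/5, modulus 1/5.
The radius of convergence is the smallest modulus among the singular points: 1/5.
At the order-2 pole -3 set g(ξ) = (ξ - (-3))^2*f(ξ) = (27*ξ/32 + 7/13)/(ξ + 1/5).
Order-2 pole: residue = g'(a); g'(-3) = -3845/81536, so the residue is -3845/81536.
At the order-1 pole -1/5 set g(ξ) = (ξ - (-1/5))*f(ξ) = (27*ξ/32 + 7/13)/(ξ + 3)**2.
Simple pole: residue = g(a) at a = -1/5, which is 3845/81536.
List the singular points by increasing real part (a conjugate pair: the negative imaginary part first).


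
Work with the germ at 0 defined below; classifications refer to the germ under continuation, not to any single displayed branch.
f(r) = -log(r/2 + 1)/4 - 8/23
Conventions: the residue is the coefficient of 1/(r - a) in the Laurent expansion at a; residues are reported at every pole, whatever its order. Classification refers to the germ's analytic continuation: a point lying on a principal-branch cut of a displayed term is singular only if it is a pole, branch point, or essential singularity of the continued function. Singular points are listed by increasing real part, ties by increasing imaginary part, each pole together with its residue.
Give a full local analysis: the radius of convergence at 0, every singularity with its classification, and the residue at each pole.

Radius of convergence at 0: 2.
At -2: a logarithmic branch point.

Branch term (-1/4)*log(1 - r/(-2)): its argument vanishes at r = -2, a logarithmic branch point, modulus 2.
The radius of convergence is the smallest modulus among the singular points: 2.


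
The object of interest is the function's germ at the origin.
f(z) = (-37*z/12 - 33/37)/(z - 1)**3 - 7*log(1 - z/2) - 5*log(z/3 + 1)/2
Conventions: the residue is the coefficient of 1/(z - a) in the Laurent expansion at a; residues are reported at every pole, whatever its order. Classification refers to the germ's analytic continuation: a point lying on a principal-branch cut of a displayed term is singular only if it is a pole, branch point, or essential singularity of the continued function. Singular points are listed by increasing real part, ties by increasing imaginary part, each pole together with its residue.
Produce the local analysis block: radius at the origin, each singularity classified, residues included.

Denominator factor (z - 1)^3: pole of order 3 at 1, modulus 1.
Branch term (-5/2)*log(1 - z/(-3)): its argument vanishes at z = -3, a logarithmic branch point, modulus 3.
Branch term (-7)*log(1 - z/(2)): its argument vanishes at z = 2, a logarithmic branch point, modulus 2.
The radius of convergence is the smallest modulus among the singular points: 1.
The branch terms are analytic at 1 and contribute nothing to the residue; only the rational part matters.
At the order-3 pole 1 set g(z) = (z - (1))^3*(rational part) = -37*z/12 - 33/37.
Order-3 pole: residue = g''(a)/2; g''(1) = 0, so the residue is 0.
List the singular points by increasing real part (a conjugate pair: the negative imaginary part first).

Radius of convergence at 0: 1.
At -3: a logarithmic branch point.
At 1: a pole of order 3; residue 0.
At 2: a logarithmic branch point.


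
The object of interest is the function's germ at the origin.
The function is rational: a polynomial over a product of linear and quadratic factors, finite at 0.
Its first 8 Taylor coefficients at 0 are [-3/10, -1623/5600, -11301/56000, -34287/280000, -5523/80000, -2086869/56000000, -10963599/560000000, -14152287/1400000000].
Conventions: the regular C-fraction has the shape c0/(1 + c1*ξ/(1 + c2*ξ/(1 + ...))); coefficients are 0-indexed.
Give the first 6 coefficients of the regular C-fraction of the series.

The regular C-fraction coefficients are [-3/10, -541/560, 81729/302960, -5675012/24564105, 106579705/3681055998, -81729/405358].

Taylor coefficients (read off): a_0 = -3/10, a_1 = -1623/5600, a_2 = -11301/56000, a_3 = -34287/280000, a_4 = -5523/80000, a_5 = -2086869/56000000.
c0 = a_0 = -3/10. Peel one level at a time: if S = 1 + c*ξ/S' with S'(0) = 1, then c is the ξ-coefficient of S and S' = c*ξ/(S - 1).
S_1 = c0/f = 1 + (-541/560)*ξ + (81729/313600)*ξ^2 + ...; c1 = -541/560.
S_2 = c1*ξ/(S_1 - 1) = 1 + (81729/302960)*ξ + (1824111/29268100)*ξ^2 + ...; c2 = 81729/302960.
S_3 = c2*ξ/(S_2 - 1) = 1 + (-5675012/24564105)*ξ + (551614/82464561)*ξ^2 + ...; c3 = -5675012/24564105.
S_4 = c3*ξ/(S_3 - 1) = 1 + (106579705/3681055998)*ξ + (959217345/164315108164)*ξ^2 + ...; c4 = 106579705/3681055998.
S_5 = c4*ξ/(S_4 - 1) = 1 + (-81729/405358)*ξ + ...; c5 = -81729/405358.


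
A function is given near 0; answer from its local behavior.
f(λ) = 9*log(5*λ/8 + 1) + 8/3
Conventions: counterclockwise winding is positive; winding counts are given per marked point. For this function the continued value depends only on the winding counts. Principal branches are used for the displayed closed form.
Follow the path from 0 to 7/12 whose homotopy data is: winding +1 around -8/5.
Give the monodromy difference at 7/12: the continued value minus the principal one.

The rational part is single-valued and drops out of the difference; each branch term changes only by its own monodromy.
(9)*log(1 - λ/(-8/5)): each positive loop around -8/5 adds 2*pi*i to the log, so winding +1 contributes (9)*(1)*2*pi*i = (18)*pi*i.
Summing the contributions at λ = 7/12 gives (18)*pi*i.

Continued minus principal equals (18)*pi*i.


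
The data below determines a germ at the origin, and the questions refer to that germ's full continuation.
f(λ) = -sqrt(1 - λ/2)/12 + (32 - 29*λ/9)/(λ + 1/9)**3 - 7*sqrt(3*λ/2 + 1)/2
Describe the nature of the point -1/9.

The denominator factor λ + 1/9 vanishes at -1/9 and appears to the power 3; the numerator there equals 2621/81, nonzero, and no other factor vanishes.
The branch terms are analytic at this point.
Hence a pole whose order is the multiplicity, 3.

The point is a pole of order 3.


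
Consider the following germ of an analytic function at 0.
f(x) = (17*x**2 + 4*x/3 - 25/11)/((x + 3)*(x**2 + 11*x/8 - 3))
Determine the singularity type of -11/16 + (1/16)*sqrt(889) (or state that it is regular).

The denominator factor x**2 + 11*x/8 - 3 vanishes at -11/16 + (1/16)*sqrt(889) and appears to the power 1; the numerator there equals 269833/4224 - (529/384)*sqrt(889), nonzero, and no other factor vanishes.
Hence a pole whose order is the multiplicity, 1.

The point is a pole of order 1.


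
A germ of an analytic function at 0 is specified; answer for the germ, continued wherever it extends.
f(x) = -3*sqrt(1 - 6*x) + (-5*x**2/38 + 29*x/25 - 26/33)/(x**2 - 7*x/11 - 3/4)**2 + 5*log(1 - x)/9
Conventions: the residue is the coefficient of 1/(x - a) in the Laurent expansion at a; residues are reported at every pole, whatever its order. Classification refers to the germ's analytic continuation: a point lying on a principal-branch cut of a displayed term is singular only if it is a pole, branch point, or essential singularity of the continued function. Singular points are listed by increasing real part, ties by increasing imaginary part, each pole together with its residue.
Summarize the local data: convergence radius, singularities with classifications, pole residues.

Radius of convergence at 0: 1/6.
At 7/22 - (1/11)*sqrt(103): a pole of order 2; residue -(4857061/483770400)*sqrt(103).
At 1/6: an algebraic (square-root) branch point.
At 1: a logarithmic branch point.
At 7/22 + (1/11)*sqrt(103): a pole of order 2; residue (4857061/483770400)*sqrt(103).


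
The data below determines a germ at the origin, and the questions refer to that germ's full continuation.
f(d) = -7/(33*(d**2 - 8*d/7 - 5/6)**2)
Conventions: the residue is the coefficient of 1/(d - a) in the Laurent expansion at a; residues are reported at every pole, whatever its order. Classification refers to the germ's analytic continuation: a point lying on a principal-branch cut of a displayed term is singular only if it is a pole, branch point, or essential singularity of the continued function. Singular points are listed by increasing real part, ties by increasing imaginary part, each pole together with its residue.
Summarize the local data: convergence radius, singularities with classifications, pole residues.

Radius of convergence at 0: -4/7 + (1/42)*sqrt(2046).
At 4/7 - (1/42)*sqrt(2046): a pole of order 2; residue -(2401/2558182)*sqrt(2046).
At 4/7 + (1/42)*sqrt(2046): a pole of order 2; residue (2401/2558182)*sqrt(2046).

Denominator factor (d**2 - 8*d/7 - 5/6)^2: discriminant 682/147, real irrational roots 4/7 + (1/42)*sqrt(2046) and 4/7 - (1/42)*sqrt(2046); poles of order 2, moduli 4/7 + (1/42)*sqrt(2046) and -4/7 + (1/42)*sqrt(2046).
The radius of convergence is the smallest modulus among the singular points: -4/7 + (1/42)*sqrt(2046).
The factor d**2 - 8*d/7 - 5/6 splits as (d - a)(d - a') with a = 4/7 - (1/42)*sqrt(2046), a' = 4/7 + (1/42)*sqrt(2046). At the order-2 pole a set g(d) = (d - a)^2*f(d) = [-7/33] / (d - a')^2.
Order-2 pole: residue = g'(a); g'(4/7 - (1/42)*sqrt(2046)) = -(2401/2558182)*sqrt(2046), so the residue is -(2401/2558182)*sqrt(2046).
The factor d**2 - 8*d/7 - 5/6 splits as (d - a)(d - a') with a = 4/7 + (1/42)*sqrt(2046), a' = 4/7 - (1/42)*sqrt(2046). At the order-2 pole a set g(d) = (d - a)^2*f(d) = [-7/33] / (d - a')^2.
Order-2 pole: residue = g'(a); g'(4/7 + (1/42)*sqrt(2046)) = (2401/2558182)*sqrt(2046), so the residue is (2401/2558182)*sqrt(2046).
List the singular points by increasing real part (a conjugate pair: the negative imaginary part first).


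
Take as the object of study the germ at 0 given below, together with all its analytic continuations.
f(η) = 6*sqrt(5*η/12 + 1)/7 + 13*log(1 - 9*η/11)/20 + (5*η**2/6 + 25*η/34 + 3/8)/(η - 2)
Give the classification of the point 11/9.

The term (13/20)*log(1 - η/(11/9)) has argument 1 - 11/9/(11/9) = 0 at 11/9: a logarithmic (infinitely-sheeted) branch point; the remaining terms are analytic or single-valued there.

The point is a logarithmic branch point.


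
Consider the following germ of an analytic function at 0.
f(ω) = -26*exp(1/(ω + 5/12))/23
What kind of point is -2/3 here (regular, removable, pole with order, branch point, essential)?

The point is a regular point.

There is no denominator, hence no pole anywhere.
The essential point of exp(1/(ω - (-5/12))) is -5/12, not -2/3.
So the germ continues analytically to -2/3.


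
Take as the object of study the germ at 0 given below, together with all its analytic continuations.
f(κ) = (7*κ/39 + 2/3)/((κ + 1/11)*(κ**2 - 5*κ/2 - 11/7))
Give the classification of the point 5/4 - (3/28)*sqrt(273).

The denominator factor κ**2 - 5*κ/2 - 11/7 vanishes at 5/4 - (3/28)*sqrt(273) and appears to the power 1; the numerator there equals 139/156 - (1/52)*sqrt(273), nonzero, and no other factor vanishes.
Hence a pole whose order is the multiplicity, 1.

The point is a pole of order 1.


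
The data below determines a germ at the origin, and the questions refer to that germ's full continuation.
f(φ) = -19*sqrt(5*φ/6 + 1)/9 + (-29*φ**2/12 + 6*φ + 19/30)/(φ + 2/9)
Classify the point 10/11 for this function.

Denominator factors: φ + 2/9 = 112/99 at φ = 10/11 — none vanishes.
Branch term sqrt(1 - φ/(-6/5)): argument at 10/11 is 58/33, nonzero, so 10/11 is not its branch point (a point on a principal cut is still regular for the continued germ).
So the germ continues analytically to 10/11.

The point is a regular point.


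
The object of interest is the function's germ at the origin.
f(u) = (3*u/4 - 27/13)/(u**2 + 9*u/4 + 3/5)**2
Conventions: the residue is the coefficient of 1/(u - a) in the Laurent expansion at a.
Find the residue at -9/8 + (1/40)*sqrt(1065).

The factor u**2 + 9*u/4 + 3/5 splits as (u - a)(u - a') with a = -9/8 + (1/40)*sqrt(1065), a' = -9/8 - (1/40)*sqrt(1065). At the order-2 pole a set g(u) = (u - a)^2*f(u) = [3*u/4 - 27/13] / (u - a')^2.
Order-2 pole: residue = g'(a); g'(-9/8 + (1/40)*sqrt(1065)) = (2700/65533)*sqrt(1065), so the residue is (2700/65533)*sqrt(1065).

The residue is (2700/65533)*sqrt(1065).


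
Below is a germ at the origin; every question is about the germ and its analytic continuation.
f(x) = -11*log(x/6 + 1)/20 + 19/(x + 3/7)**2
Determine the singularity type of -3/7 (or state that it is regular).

The denominator factor x + 3/7 vanishes at -3/7 and appears to the power 2; the numerator there equals 19, nonzero, and no other factor vanishes.
The branch terms are analytic at this point.
Hence a pole whose order is the multiplicity, 2.

The point is a pole of order 2.


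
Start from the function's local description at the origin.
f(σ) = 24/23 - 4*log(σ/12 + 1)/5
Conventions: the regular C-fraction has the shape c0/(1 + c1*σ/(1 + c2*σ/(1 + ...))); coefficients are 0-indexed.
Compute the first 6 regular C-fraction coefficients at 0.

Taylor coefficients (expand at 0): a_0 = 24/23, a_1 = -1/15, a_2 = 1/360, a_3 = -1/6480, a_4 = 1/103680, a_5 = -1/1555200.
c0 = a_0 = 24/23. Peel one level at a time: if S = 1 + c*σ/S' with S'(0) = 1, then c is the σ-coefficient of S and S' = c*σ/(S - 1).
S_1 = c0/f = 1 + (23/360)*σ + (23/16200)*σ^2 + ...; c1 = 23/360.
S_2 = c1*σ/(S_1 - 1) = 1 + (-1/45)*σ + (-1/1728)*σ^2 + ...; c2 = -1/45.
S_3 = c2*σ/(S_2 - 1) = 1 + (-5/192)*σ + (65/36864)*σ^2 + ...; c3 = -5/192.
S_4 = c3*σ/(S_3 - 1) = 1 + (13/192)*σ + (-1/2160)*σ^2 + ...; c4 = 13/192.
S_5 = c4*σ/(S_4 - 1) = 1 + (4/585)*σ + ...; c5 = 4/585.

The regular C-fraction coefficients are [24/23, 23/360, -1/45, -5/192, 13/192, 4/585].


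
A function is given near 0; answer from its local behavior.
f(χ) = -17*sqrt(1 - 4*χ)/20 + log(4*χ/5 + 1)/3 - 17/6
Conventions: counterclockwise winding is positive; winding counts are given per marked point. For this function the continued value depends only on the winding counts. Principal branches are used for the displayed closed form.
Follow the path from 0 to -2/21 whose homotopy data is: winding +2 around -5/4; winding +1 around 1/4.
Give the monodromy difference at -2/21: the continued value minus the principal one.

The rational part is single-valued and drops out of the difference; each branch term changes only by its own monodromy.
(-17/20)*sqrt(1 - χ/(1/4)): winding +1 is odd, the square root flips sign, contributing -2*(-17/20)*sqrt(1 - (-2/21)/(1/4)) = -2*(-17/20)*sqrt(29/21) = (17/210)*sqrt(609).
(1/3)*log(1 - χ/(-5/4)): each positive loop around -5/4 adds 2*pi*i to the log, so winding +2 contributes (1/3)*(2)*2*pi*i = (4/3)*pi*i.
Summing the contributions at χ = -2/21 gives ((17/210)*sqrt(609)) + ((4/3)*pi)*i.

Continued minus principal equals ((17/210)*sqrt(609)) + ((4/3)*pi)*i.


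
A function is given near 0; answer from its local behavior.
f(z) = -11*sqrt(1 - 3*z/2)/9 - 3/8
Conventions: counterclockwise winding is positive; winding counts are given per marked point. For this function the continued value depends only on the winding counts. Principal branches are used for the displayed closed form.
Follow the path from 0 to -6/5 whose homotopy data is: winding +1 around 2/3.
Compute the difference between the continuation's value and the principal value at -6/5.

The rational part is single-valued and drops out of the difference; each branch term changes only by its own monodromy.
(-11/9)*sqrt(1 - z/(2/3)): winding +1 is odd, the square root flips sign, contributing -2*(-11/9)*sqrt(1 - (-6/5)/(2/3)) = -2*(-11/9)*sqrt(14/5) = (22/45)*sqrt(70).
Summing the contributions at z = -6/5 gives (22/45)*sqrt(70).

Continued minus principal equals (22/45)*sqrt(70).


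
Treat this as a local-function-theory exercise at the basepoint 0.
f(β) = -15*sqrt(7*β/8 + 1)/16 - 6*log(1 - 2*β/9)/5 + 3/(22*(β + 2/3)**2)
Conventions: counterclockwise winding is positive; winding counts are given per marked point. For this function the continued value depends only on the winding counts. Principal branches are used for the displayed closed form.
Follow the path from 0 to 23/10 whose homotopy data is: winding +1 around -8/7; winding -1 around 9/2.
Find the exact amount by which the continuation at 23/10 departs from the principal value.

The rational part is single-valued and drops out of the difference; each branch term changes only by its own monodromy.
(-15/16)*sqrt(1 - β/(-8/7)): winding +1 is odd, the square root flips sign, contributing -2*(-15/16)*sqrt(1 - (23/10)/(-8/7)) = -2*(-15/16)*sqrt(241/80) = (3/32)*sqrt(1205).
(-6/5)*log(1 - β/(9/2)): each positive loop around 9/2 adds 2*pi*i to the log, so winding -1 contributes (-6/5)*(-1)*2*pi*i = (12/5)*pi*i.
Summing the contributions at β = 23/10 gives ((3/32)*sqrt(1205)) + ((12/5)*pi)*i.

Continued minus principal equals ((3/32)*sqrt(1205)) + ((12/5)*pi)*i.


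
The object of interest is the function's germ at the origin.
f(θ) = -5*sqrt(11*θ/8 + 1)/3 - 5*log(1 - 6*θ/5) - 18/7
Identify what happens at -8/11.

The term (-5/3)*sqrt(1 - θ/(-8/11)) has argument 1 - -8/11/(-8/11) = 0 at -8/11: a square-root (algebraic, two-sheeted) branch point; the remaining terms are analytic or single-valued there.

The point is an algebraic (square-root) branch point.


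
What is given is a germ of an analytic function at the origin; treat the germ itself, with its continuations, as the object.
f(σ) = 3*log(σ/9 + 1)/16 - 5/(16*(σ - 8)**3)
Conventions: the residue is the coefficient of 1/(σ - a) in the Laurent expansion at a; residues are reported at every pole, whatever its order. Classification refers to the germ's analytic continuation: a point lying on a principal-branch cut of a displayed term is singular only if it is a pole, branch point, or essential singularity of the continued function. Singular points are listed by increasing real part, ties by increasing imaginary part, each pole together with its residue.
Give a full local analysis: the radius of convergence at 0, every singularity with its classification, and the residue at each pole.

Denominator factor (σ - 8)^3: pole of order 3 at 8, modulus 8.
Branch term (3/16)*log(1 - σ/(-9)): its argument vanishes at σ = -9, a logarithmic branch point, modulus 9.
The radius of convergence is the smallest modulus among the singular points: 8.
The branch term is analytic at 8 and contributes nothing to the residue; only the rational part matters.
At the order-3 pole 8 set g(σ) = (σ - (8))^3*(rational part) = -5/16.
Order-3 pole: residue = g''(a)/2; g''(8) = 0, so the residue is 0.
List the singular points by increasing real part (a conjugate pair: the negative imaginary part first).

Radius of convergence at 0: 8.
At -9: a logarithmic branch point.
At 8: a pole of order 3; residue 0.


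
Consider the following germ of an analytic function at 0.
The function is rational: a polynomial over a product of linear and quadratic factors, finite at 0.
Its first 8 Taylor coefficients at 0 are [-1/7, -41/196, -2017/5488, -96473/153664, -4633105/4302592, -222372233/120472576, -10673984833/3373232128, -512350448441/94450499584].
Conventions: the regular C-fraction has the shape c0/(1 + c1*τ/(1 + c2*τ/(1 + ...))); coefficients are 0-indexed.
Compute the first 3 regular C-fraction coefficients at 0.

The regular C-fraction coefficients are [-1/7, -41/28, -12/41].

Taylor coefficients (read off): a_0 = -1/7, a_1 = -41/196, a_2 = -2017/5488.
c0 = a_0 = -1/7. Peel one level at a time: if S = 1 + c*τ/S' with S'(0) = 1, then c is the τ-coefficient of S and S' = c*τ/(S - 1).
S_1 = c0/f = 1 + (-41/28)*τ + (-3/7)*τ^2 + ...; c1 = -41/28.
S_2 = c1*τ/(S_1 - 1) = 1 + (-12/41)*τ + ...; c2 = -12/41.


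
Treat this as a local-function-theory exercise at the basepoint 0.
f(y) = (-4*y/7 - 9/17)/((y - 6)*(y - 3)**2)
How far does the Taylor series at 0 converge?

Denominator factor (y - 3)^2: pole of order 2 at 3, modulus 3.
Denominator factor (y - 6): pole of order 1 at 6, modulus 6.
The radius of convergence is the smallest modulus among the singular points: 3.

The radius of convergence is 3.


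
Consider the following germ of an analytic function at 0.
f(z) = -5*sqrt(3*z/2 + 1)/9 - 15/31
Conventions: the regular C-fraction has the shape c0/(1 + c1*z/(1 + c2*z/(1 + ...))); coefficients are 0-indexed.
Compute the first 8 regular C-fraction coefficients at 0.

The regular C-fraction coefficients are [-290/279, -93/232, 45/58, 29/160, 91/160, 45/182, 183/364, 273/976].

Taylor coefficients (expand at 0): a_0 = -290/279, a_1 = -5/12, a_2 = 5/32, a_3 = -15/128, a_4 = 225/2048, a_5 = -945/8192, a_6 = 8505/65536, a_7 = -40095/262144.
c0 = a_0 = -290/279. Peel one level at a time: if S = 1 + c*z/S' with S'(0) = 1, then c is the z-coefficient of S and S' = c*z/(S - 1).
S_1 = c0/f = 1 + (-93/232)*z + (4185/13456)*z^2 + ...; c1 = -93/232.
S_2 = c1*z/(S_1 - 1) = 1 + (45/58)*z + (-9/64)*z^2 + ...; c2 = 45/58.
S_3 = c2*z/(S_2 - 1) = 1 + (29/160)*z + (-2639/25600)*z^2 + ...; c3 = 29/160.
S_4 = c3*z/(S_3 - 1) = 1 + (91/160)*z + (-9/64)*z^2 + ...; c4 = 91/160.
S_5 = c4*z/(S_4 - 1) = 1 + (45/182)*z + (-8235/66248)*z^2 + ...; c5 = 45/182.
S_6 = c5*z/(S_5 - 1) = 1 + (183/364)*z + (-9/64)*z^2 + ...; c6 = 183/364.
S_7 = c6*z/(S_6 - 1) = 1 + (273/976)*z + ...; c7 = 273/976.


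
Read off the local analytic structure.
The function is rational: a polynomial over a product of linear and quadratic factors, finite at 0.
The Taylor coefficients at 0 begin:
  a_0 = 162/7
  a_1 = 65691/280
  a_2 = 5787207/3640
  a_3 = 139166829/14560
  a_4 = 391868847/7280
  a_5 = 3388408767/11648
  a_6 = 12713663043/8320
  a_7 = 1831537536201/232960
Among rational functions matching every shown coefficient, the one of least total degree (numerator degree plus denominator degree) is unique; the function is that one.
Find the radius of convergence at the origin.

The radius of convergence is 2/9.

No rational of total degree below 4 reproduces all 8 coefficients; solving the [2/2] Pade equations on them gives f(r) = (-34*r**2/13 + 13*r/10 + 8/7)/(r - 2/9)**2, whose expansion matches every shown term.
Denominator factor (r - 2/9)^2: pole of order 2 at 2/9, modulus 2/9.
The radius of convergence is the smallest modulus among the singular points: 2/9.


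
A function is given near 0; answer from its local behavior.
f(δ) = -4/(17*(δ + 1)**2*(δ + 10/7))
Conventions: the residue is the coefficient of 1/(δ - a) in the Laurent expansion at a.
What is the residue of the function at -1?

The residue is 196/153.

At the order-2 pole -1 set g(δ) = (δ - (-1))^2*f(δ) = -4/(17*(δ + 10/7)).
Order-2 pole: residue = g'(a); g'(-1) = 196/153, so the residue is 196/153.


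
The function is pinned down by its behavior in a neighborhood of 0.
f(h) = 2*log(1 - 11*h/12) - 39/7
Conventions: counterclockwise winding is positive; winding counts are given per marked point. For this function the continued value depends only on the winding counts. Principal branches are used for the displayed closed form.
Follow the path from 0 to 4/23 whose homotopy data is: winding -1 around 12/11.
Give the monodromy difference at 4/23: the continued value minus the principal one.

Continued minus principal equals -(4)*pi*i.

The rational part is single-valued and drops out of the difference; each branch term changes only by its own monodromy.
(2)*log(1 - h/(12/11)): each positive loop around 12/11 adds 2*pi*i to the log, so winding -1 contributes (2)*(-1)*2*pi*i = -(4)*pi*i.
Summing the contributions at h = 4/23 gives -(4)*pi*i.


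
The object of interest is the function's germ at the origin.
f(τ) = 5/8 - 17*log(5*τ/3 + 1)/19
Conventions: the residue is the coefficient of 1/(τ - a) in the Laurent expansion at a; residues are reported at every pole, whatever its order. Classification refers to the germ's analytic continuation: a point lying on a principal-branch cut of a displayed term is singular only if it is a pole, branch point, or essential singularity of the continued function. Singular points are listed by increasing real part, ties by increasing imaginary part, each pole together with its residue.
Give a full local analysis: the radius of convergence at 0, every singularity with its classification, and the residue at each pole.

Branch term (-17/19)*log(1 - τ/(-3/5)): its argument vanishes at τ = -3/5, a logarithmic branch point, modulus 3/5.
The radius of convergence is the smallest modulus among the singular points: 3/5.

Radius of convergence at 0: 3/5.
At -3/5: a logarithmic branch point.


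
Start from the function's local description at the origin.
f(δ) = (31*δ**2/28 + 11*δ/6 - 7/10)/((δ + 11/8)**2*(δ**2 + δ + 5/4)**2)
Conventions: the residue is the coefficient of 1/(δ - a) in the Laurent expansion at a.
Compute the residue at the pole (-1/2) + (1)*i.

The residue is (27917184/50501395) + (7824333/50501395)*i.


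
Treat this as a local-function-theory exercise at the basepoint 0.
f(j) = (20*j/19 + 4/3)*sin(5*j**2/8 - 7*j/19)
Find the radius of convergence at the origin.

The factor sin(5*j**2/8 - 7*j/19) is entire and contributes no finite singular point.
The polynomial part has no poles.
No finite singular points: the Taylor series at 0 converges everywhere.

The radius of convergence is infinite.


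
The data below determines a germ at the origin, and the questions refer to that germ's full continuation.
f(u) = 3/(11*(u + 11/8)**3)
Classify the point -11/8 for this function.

The denominator factor u + 11/8 vanishes at -11/8 and appears to the power 3; the numerator there equals 3/11, nonzero, and no other factor vanishes.
Hence a pole whose order is the multiplicity, 3.

The point is a pole of order 3.


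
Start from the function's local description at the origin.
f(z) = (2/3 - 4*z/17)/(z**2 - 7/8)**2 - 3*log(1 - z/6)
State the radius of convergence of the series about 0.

The radius of convergence is (1/4)*sqrt(14).

Denominator factor (z**2 - 7/8)^2: discriminant 7/2, real irrational roots (1/4)*sqrt(14) and -(1/4)*sqrt(14); poles of order 2, moduli (1/4)*sqrt(14) and (1/4)*sqrt(14).
Branch term (-3)*log(1 - z/(6)): its argument vanishes at z = 6, a logarithmic branch point, modulus 6.
The radius of convergence is the smallest modulus among the singular points: (1/4)*sqrt(14).


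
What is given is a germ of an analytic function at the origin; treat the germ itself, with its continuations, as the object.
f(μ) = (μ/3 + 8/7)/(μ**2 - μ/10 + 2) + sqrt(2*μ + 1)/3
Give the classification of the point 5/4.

Denominator factors: μ**2 - μ/10 + 2 = 55/16 at μ = 5/4 — none vanishes.
Branch term sqrt(1 - μ/(-1/2)): argument at 5/4 is 7/2, nonzero, so 5/4 is not its branch point (a point on a principal cut is still regular for the continued germ).
So the germ continues analytically to 5/4.

The point is a regular point.


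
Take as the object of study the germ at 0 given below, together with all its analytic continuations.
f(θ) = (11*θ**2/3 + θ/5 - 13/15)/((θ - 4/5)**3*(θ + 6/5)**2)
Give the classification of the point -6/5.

The point is a pole of order 2.

The denominator factor θ + 6/5 vanishes at -6/5 and appears to the power 2; the numerator there equals 313/75, nonzero, and no other factor vanishes.
Hence a pole whose order is the multiplicity, 2.


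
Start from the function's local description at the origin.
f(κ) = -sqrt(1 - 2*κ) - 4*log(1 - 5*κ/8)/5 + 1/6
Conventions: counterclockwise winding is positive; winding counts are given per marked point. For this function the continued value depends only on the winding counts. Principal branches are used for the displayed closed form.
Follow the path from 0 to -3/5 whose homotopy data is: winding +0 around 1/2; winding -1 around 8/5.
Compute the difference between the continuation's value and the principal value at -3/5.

Continued minus principal equals (8/5)*pi*i.

The rational part is single-valued and drops out of the difference; each branch term changes only by its own monodromy.
(-1)*sqrt(1 - κ/(1/2)): winding +0 is even, the square root returns to the same sheet, contribution 0.
(-4/5)*log(1 - κ/(8/5)): each positive loop around 8/5 adds 2*pi*i to the log, so winding -1 contributes (-4/5)*(-1)*2*pi*i = (8/5)*pi*i.
Summing the contributions at κ = -3/5 gives (8/5)*pi*i.


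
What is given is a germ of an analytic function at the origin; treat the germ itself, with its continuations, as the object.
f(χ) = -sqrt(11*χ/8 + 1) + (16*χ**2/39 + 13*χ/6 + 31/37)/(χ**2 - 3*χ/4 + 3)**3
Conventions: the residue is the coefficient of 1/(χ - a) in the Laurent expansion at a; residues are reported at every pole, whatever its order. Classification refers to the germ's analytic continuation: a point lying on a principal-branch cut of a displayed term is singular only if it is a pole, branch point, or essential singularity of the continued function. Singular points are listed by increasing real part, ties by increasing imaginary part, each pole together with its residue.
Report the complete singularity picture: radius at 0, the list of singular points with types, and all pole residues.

Radius of convergence at 0: 8/11.
At -8/11: an algebraic (square-root) branch point.
At (3/8) - ((1/8)*sqrt(183))*i: a pole of order 3; residue ((6203264/2947802247)*sqrt(183))*i.
At (3/8) + ((1/8)*sqrt(183))*i: a pole of order 3; residue -((6203264/2947802247)*sqrt(183))*i.


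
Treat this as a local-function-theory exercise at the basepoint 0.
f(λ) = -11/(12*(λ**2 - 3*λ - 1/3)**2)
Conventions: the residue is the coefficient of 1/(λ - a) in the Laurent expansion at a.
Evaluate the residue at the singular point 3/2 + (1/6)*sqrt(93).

The residue is (11/1922)*sqrt(93).

The factor λ**2 - 3*λ - 1/3 splits as (λ - a)(λ - a') with a = 3/2 + (1/6)*sqrt(93), a' = 3/2 - (1/6)*sqrt(93). At the order-2 pole a set g(λ) = (λ - a)^2*f(λ) = [-11/12] / (λ - a')^2.
Order-2 pole: residue = g'(a); g'(3/2 + (1/6)*sqrt(93)) = (11/1922)*sqrt(93), so the residue is (11/1922)*sqrt(93).


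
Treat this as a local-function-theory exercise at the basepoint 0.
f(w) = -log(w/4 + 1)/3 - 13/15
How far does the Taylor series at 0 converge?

Branch term (-1/3)*log(1 - w/(-4)): its argument vanishes at w = -4, a logarithmic branch point, modulus 4.
The radius of convergence is the smallest modulus among the singular points: 4.

The radius of convergence is 4.


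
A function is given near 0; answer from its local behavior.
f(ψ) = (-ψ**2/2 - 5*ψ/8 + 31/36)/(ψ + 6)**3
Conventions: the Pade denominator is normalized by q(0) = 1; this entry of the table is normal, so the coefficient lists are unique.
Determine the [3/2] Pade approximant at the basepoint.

Taylor coefficients needed (expand at 0): a_0 = 31/7776, a_1 = -19/3888, a_2 = -19/93312, a_3 = 103/209952, a_4 = -691/3359232, a_5 = 317/5038848.
Write the denominator as Q(ψ) = 1 + q1*ψ + q2*ψ^2. Requiring Q*f - P = O(ψ^6) with deg P <= 3 kills the coefficients of ψ^4..ψ^5 in Q*f:
  ψ^4: a_4 + q1*a_3 + q2*a_2 = 0, i.e. -691/3359232 + (103/209952)*q1 + (-19/93312)*q2 = 0.
  ψ^5: a_5 + q1*a_4 + q2*a_3 = 0, i.e. 317/5038848 + (-691/3359232)*q1 + (103/209952)*q2 = 0.
Solving this linear system: q1 = 248554/560815, q2 = 387611/6729780.
The numerator is Q*f truncated at degree 3: P0 = a_0 = 31/7776; P1 = a_1 + q1*a_0 = -3401449/1090224360; P2 = a_2 + q1*a_1 + q2*a_0 = -13997521/6541346160; P3 = a_3 + q1*a_2 + q2*a_1 = 13997521/117744230880.

The Pade approximant has numerator coefficients [31/7776, -3401449/1090224360, -13997521/6541346160, 13997521/117744230880]; denominator coefficients [1, 248554/560815, 387611/6729780].


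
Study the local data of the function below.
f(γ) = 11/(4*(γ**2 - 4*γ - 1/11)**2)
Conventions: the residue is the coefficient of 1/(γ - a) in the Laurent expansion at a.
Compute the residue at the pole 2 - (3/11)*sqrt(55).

The factor γ**2 - 4*γ - 1/11 splits as (γ - a)(γ - a') with a = 2 - (3/11)*sqrt(55), a' = 2 + (3/11)*sqrt(55). At the order-2 pole a set g(γ) = (γ - a)^2*f(γ) = [11/4] / (γ - a')^2.
Order-2 pole: residue = g'(a); g'(2 - (3/11)*sqrt(55)) = (121/10800)*sqrt(55), so the residue is (121/10800)*sqrt(55).

The residue is (121/10800)*sqrt(55).


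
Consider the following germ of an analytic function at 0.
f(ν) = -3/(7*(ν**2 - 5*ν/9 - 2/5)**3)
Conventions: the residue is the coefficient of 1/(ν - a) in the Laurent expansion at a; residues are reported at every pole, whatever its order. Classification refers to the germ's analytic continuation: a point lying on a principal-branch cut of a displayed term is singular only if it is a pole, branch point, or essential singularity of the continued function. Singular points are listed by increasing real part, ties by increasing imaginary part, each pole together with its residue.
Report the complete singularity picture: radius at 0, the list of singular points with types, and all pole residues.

Denominator factor (ν**2 - 5*ν/9 - 2/5)^3: discriminant 773/405, real irrational roots 5/18 + (1/90)*sqrt(3865) and 5/18 - (1/90)*sqrt(3865); poles of order 3, moduli 5/18 + (1/90)*sqrt(3865) and -5/18 + (1/90)*sqrt(3865).
The radius of convergence is the smallest modulus among the singular points: -5/18 + (1/90)*sqrt(3865).
The factor ν**2 - 5*ν/9 - 2/5 splits as (ν - a)(ν - a') with a = 5/18 - (1/90)*sqrt(3865), a' = 5/18 + (1/90)*sqrt(3865). At the order-3 pole a set g(ν) = (ν - a)^3*f(ν) = [-3/7] / (ν - a')^3.
Order-3 pole: residue = g''(a)/2; g''(5/18 - (1/90)*sqrt(3865)) = (53144100/3233229419)*sqrt(3865), so the residue is (26572050/3233229419)*sqrt(3865).
The factor ν**2 - 5*ν/9 - 2/5 splits as (ν - a)(ν - a') with a = 5/18 + (1/90)*sqrt(3865), a' = 5/18 - (1/90)*sqrt(3865). At the order-3 pole a set g(ν) = (ν - a)^3*f(ν) = [-3/7] / (ν - a')^3.
Order-3 pole: residue = g''(a)/2; g''(5/18 + (1/90)*sqrt(3865)) = -(53144100/3233229419)*sqrt(3865), so the residue is -(26572050/3233229419)*sqrt(3865).
List the singular points by increasing real part (a conjugate pair: the negative imaginary part first).

Radius of convergence at 0: -5/18 + (1/90)*sqrt(3865).
At 5/18 - (1/90)*sqrt(3865): a pole of order 3; residue (26572050/3233229419)*sqrt(3865).
At 5/18 + (1/90)*sqrt(3865): a pole of order 3; residue -(26572050/3233229419)*sqrt(3865).


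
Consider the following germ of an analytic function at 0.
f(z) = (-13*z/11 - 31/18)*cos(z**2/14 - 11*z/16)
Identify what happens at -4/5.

There is no denominator, hence no pole anywhere.
The factor cos(z**2/14 - 11*z/16) is entire.
So the germ continues analytically to -4/5.

The point is a regular point.


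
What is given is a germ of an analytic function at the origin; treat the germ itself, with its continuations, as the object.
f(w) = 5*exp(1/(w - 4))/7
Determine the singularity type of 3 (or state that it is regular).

The point is a regular point.

There is no denominator, hence no pole anywhere.
The essential point of exp(1/(w - (4))) is 4, not 3.
So the germ continues analytically to 3.


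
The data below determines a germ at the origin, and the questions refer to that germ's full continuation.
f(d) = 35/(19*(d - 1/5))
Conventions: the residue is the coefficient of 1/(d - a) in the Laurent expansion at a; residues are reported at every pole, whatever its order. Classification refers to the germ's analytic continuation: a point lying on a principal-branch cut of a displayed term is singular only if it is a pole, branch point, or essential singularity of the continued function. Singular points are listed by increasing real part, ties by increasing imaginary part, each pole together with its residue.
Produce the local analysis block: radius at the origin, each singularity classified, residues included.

Radius of convergence at 0: 1/5.
At 1/5: a pole of order 1; residue 35/19.

Denominator factor (d - 1/5): pole of order 1 at 1/5, modulus 1/5.
The radius of convergence is the smallest modulus among the singular points: 1/5.
At the order-1 pole 1/5 set g(d) = (d - (1/5))*f(d) = 35/19.
Simple pole: residue = g(a) at a = 1/5, which is 35/19.


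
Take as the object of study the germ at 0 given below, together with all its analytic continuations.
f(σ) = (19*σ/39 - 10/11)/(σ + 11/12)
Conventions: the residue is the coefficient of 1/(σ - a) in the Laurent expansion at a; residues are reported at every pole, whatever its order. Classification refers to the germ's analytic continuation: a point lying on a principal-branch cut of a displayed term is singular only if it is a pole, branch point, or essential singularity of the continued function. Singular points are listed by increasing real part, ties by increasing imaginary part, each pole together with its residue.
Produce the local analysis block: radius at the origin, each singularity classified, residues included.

Denominator factor (σ + 11/12): pole of order 1 at -11/12, modulus 11/12.
The radius of convergence is the smallest modulus among the singular points: 11/12.
At the order-1 pole -11/12 set g(σ) = (σ - (-11/12))*f(σ) = 19*σ/39 - 10/11.
Simple pole: residue = g(a) at a = -11/12, which is -6979/5148.

Radius of convergence at 0: 11/12.
At -11/12: a pole of order 1; residue -6979/5148.


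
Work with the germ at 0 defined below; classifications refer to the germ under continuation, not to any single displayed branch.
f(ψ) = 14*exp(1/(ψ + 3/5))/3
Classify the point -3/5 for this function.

The point is an essential singularity.

The exponent 1/(ψ - (-3/5)) has a pole at -3/5, so exp(1/(ψ - (-3/5))) takes every nonzero value near it: an essential singularity (not a pole of any order).


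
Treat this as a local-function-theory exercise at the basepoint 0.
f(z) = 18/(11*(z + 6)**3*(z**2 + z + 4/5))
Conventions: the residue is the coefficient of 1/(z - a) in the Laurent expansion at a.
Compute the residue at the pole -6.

The residue is 9225/1826132.

At the order-3 pole -6 set g(z) = (z - (-6))^3*f(z) = 18/(11*(z**2 + z + 4/5)).
Order-3 pole: residue = g''(a)/2; g''(-6) = 9225/913066, so the residue is 9225/1826132.


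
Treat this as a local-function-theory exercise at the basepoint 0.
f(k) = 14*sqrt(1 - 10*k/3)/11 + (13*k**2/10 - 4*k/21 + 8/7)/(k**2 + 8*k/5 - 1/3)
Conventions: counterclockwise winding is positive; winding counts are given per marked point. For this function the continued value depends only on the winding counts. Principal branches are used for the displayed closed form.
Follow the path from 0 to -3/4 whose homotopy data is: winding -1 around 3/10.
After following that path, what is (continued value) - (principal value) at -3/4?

Continued minus principal equals -(14/11)*sqrt(14).

The rational part is single-valued and drops out of the difference; each branch term changes only by its own monodromy.
(14/11)*sqrt(1 - k/(3/10)): winding -1 is odd, the square root flips sign, contributing -2*(14/11)*sqrt(1 - (-3/4)/(3/10)) = -2*(14/11)*sqrt(7/2) = -(14/11)*sqrt(14).
Summing the contributions at k = -3/4 gives -(14/11)*sqrt(14).
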